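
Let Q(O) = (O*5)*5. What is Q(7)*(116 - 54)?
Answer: 10850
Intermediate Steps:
Q(O) = 25*O (Q(O) = (5*O)*5 = 25*O)
Q(7)*(116 - 54) = (25*7)*(116 - 54) = 175*62 = 10850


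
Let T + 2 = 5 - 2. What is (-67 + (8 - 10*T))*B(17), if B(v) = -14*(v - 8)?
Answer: 8694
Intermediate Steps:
B(v) = 112 - 14*v (B(v) = -14*(-8 + v) = 112 - 14*v)
T = 1 (T = -2 + (5 - 2) = -2 + 3 = 1)
(-67 + (8 - 10*T))*B(17) = (-67 + (8 - 10*1))*(112 - 14*17) = (-67 + (8 - 10))*(112 - 238) = (-67 - 2)*(-126) = -69*(-126) = 8694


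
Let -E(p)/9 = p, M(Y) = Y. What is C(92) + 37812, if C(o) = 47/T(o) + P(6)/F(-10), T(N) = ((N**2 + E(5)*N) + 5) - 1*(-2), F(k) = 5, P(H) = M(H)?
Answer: 818845081/21655 ≈ 37813.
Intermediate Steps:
E(p) = -9*p
P(H) = H
T(N) = 7 + N**2 - 45*N (T(N) = ((N**2 + (-9*5)*N) + 5) - 1*(-2) = ((N**2 - 45*N) + 5) + 2 = (5 + N**2 - 45*N) + 2 = 7 + N**2 - 45*N)
C(o) = 6/5 + 47/(7 + o**2 - 45*o) (C(o) = 47/(7 + o**2 - 45*o) + 6/5 = 6/5 + 47/(7 + o**2 - 45*o))
C(92) + 37812 = (277 - 270*92 + 6*92**2)/(5*(7 + 92**2 - 45*92)) + 37812 = (277 - 24840 + 6*8464)/(5*(7 + 8464 - 4140)) + 37812 = (1/5)*(277 - 24840 + 50784)/4331 + 37812 = (1/5)*(1/4331)*26221 + 37812 = 26221/21655 + 37812 = 818845081/21655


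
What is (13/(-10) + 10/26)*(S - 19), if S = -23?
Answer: 2499/65 ≈ 38.446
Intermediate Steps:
(13/(-10) + 10/26)*(S - 19) = (13/(-10) + 10/26)*(-23 - 19) = (13*(-⅒) + 10*(1/26))*(-42) = (-13/10 + 5/13)*(-42) = -119/130*(-42) = 2499/65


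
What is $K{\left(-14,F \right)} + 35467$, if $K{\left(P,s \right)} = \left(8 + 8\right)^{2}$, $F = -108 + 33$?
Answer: $35723$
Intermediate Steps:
$F = -75$
$K{\left(P,s \right)} = 256$ ($K{\left(P,s \right)} = 16^{2} = 256$)
$K{\left(-14,F \right)} + 35467 = 256 + 35467 = 35723$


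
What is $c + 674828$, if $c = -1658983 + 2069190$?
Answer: $1085035$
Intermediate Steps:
$c = 410207$
$c + 674828 = 410207 + 674828 = 1085035$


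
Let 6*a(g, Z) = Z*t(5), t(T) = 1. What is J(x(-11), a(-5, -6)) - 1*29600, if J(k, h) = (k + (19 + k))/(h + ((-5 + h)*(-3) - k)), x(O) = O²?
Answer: -3078661/104 ≈ -29603.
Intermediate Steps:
a(g, Z) = Z/6 (a(g, Z) = (Z*1)/6 = Z/6)
J(k, h) = (19 + 2*k)/(15 - k - 2*h) (J(k, h) = (19 + 2*k)/(h + ((15 - 3*h) - k)) = (19 + 2*k)/(h + (15 - k - 3*h)) = (19 + 2*k)/(15 - k - 2*h))
J(x(-11), a(-5, -6)) - 1*29600 = (-19 - 2*(-11)²)/(-15 + (-11)² + 2*((⅙)*(-6))) - 1*29600 = (-19 - 2*121)/(-15 + 121 + 2*(-1)) - 29600 = (-19 - 242)/(-15 + 121 - 2) - 29600 = -261/104 - 29600 = -3078661/104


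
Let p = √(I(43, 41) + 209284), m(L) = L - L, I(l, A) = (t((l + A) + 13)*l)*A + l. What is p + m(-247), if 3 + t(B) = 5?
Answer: √212853 ≈ 461.36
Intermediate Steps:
t(B) = 2 (t(B) = -3 + 5 = 2)
I(l, A) = l + 2*A*l (I(l, A) = (2*l)*A + l = 2*A*l + l = l + 2*A*l)
m(L) = 0
p = √212853 (p = √(43*(1 + 2*41) + 209284) = √(43*(1 + 82) + 209284) = √(43*83 + 209284) = √(3569 + 209284) = √212853 ≈ 461.36)
p + m(-247) = √212853 + 0 = √212853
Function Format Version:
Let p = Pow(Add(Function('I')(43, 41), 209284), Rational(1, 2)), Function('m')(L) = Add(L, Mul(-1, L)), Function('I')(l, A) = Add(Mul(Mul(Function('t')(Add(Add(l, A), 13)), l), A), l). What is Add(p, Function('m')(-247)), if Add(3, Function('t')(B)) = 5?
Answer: Pow(212853, Rational(1, 2)) ≈ 461.36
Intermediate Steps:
Function('t')(B) = 2 (Function('t')(B) = Add(-3, 5) = 2)
Function('I')(l, A) = Add(l, Mul(2, A, l)) (Function('I')(l, A) = Add(Mul(Mul(2, l), A), l) = Add(Mul(2, A, l), l) = Add(l, Mul(2, A, l)))
Function('m')(L) = 0
p = Pow(212853, Rational(1, 2)) (p = Pow(Add(Mul(43, Add(1, Mul(2, 41))), 209284), Rational(1, 2)) = Pow(Add(Mul(43, Add(1, 82)), 209284), Rational(1, 2)) = Pow(Add(Mul(43, 83), 209284), Rational(1, 2)) = Pow(Add(3569, 209284), Rational(1, 2)) = Pow(212853, Rational(1, 2)) ≈ 461.36)
Add(p, Function('m')(-247)) = Add(Pow(212853, Rational(1, 2)), 0) = Pow(212853, Rational(1, 2))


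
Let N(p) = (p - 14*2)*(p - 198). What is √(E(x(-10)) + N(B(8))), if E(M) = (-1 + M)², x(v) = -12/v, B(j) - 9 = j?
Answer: 4*√3111/5 ≈ 44.621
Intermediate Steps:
B(j) = 9 + j
N(p) = (-198 + p)*(-28 + p) (N(p) = (p - 28)*(-198 + p) = (-28 + p)*(-198 + p) = (-198 + p)*(-28 + p))
√(E(x(-10)) + N(B(8))) = √((-1 - 12/(-10))² + (5544 + (9 + 8)² - 226*(9 + 8))) = √((-1 - 12*(-⅒))² + (5544 + 17² - 226*17)) = √((-1 + 6/5)² + (5544 + 289 - 3842)) = √((⅕)² + 1991) = √(1/25 + 1991) = √(49776/25) = 4*√3111/5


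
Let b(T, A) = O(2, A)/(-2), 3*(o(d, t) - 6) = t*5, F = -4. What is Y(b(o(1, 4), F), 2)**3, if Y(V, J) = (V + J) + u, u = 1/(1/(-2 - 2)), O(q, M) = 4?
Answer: -64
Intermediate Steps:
o(d, t) = 6 + 5*t/3 (o(d, t) = 6 + (t*5)/3 = 6 + (5*t)/3 = 6 + 5*t/3)
b(T, A) = -2 (b(T, A) = 4/(-2) = 4*(-1/2) = -2)
u = -4 (u = 1/(1/(-4)) = 1/(-1/4) = -4)
Y(V, J) = -4 + J + V (Y(V, J) = (V + J) - 4 = (J + V) - 4 = -4 + J + V)
Y(b(o(1, 4), F), 2)**3 = (-4 + 2 - 2)**3 = (-4)**3 = -64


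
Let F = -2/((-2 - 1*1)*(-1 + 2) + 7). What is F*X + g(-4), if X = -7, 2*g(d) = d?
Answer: 3/2 ≈ 1.5000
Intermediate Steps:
g(d) = d/2
F = -½ (F = -2/((-2 - 1)*1 + 7) = -2/(-3*1 + 7) = -2/(-3 + 7) = -2/4 = -2*¼ = -½ ≈ -0.50000)
F*X + g(-4) = -½*(-7) + (½)*(-4) = 7/2 - 2 = 3/2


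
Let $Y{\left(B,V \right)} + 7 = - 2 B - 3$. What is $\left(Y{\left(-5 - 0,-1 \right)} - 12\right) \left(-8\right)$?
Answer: $96$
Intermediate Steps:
$Y{\left(B,V \right)} = -10 - 2 B$ ($Y{\left(B,V \right)} = -7 - \left(3 + 2 B\right) = -10 - 2 B$)
$\left(Y{\left(-5 - 0,-1 \right)} - 12\right) \left(-8\right) = \left(\left(-10 - 2 \left(-5 - 0\right)\right) - 12\right) \left(-8\right) = \left(\left(-10 - 2 \left(-5 + 0\right)\right) - 12\right) \left(-8\right) = \left(\left(-10 - -10\right) - 12\right) \left(-8\right) = \left(\left(-10 + 10\right) - 12\right) \left(-8\right) = \left(0 - 12\right) \left(-8\right) = \left(-12\right) \left(-8\right) = 96$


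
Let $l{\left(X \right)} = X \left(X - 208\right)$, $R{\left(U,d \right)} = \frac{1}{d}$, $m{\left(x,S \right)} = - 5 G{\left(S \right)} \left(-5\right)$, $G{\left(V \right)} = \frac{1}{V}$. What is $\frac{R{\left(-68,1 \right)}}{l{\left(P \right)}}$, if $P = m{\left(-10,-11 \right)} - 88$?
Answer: $\frac{121}{3258033} \approx 3.7139 \cdot 10^{-5}$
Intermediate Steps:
$m{\left(x,S \right)} = \frac{25}{S}$ ($m{\left(x,S \right)} = - \frac{5}{S} \left(-5\right) = \frac{25}{S}$)
$P = - \frac{993}{11}$ ($P = \frac{25}{-11} - 88 = 25 \left(- \frac{1}{11}\right) - 88 = - \frac{25}{11} - 88 = - \frac{993}{11} \approx -90.273$)
$l{\left(X \right)} = X \left(-208 + X\right)$
$\frac{R{\left(-68,1 \right)}}{l{\left(P \right)}} = \frac{1}{1 \left(- \frac{993 \left(-208 - \frac{993}{11}\right)}{11}\right)} = 1 \frac{1}{\left(- \frac{993}{11}\right) \left(- \frac{3281}{11}\right)} = 1 \frac{1}{\frac{3258033}{121}} = 1 \cdot \frac{121}{3258033} = \frac{121}{3258033}$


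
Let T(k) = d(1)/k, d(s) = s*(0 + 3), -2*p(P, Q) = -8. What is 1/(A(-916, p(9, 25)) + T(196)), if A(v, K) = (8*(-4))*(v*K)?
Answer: 196/22980611 ≈ 8.5289e-6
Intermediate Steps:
p(P, Q) = 4 (p(P, Q) = -½*(-8) = 4)
d(s) = 3*s (d(s) = s*3 = 3*s)
T(k) = 3/k (T(k) = (3*1)/k = 3/k)
A(v, K) = -32*K*v
1/(A(-916, p(9, 25)) + T(196)) = 1/(-32*4*(-916) + 3/196) = 1/(117248 + 3*(1/196)) = 1/(117248 + 3/196) = 1/(22980611/196) = 196/22980611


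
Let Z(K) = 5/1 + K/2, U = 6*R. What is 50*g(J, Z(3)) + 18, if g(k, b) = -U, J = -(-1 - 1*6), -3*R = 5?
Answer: 518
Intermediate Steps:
R = -5/3 (R = -⅓*5 = -5/3 ≈ -1.6667)
U = -10 (U = 6*(-5/3) = -10)
Z(K) = 5 + K/2 (Z(K) = 5*1 + K*(½) = 5 + K/2)
J = 7 (J = -(-1 - 6) = -1*(-7) = 7)
g(k, b) = 10 (g(k, b) = -1*(-10) = 10)
50*g(J, Z(3)) + 18 = 50*10 + 18 = 500 + 18 = 518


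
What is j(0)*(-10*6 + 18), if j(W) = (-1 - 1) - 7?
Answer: 378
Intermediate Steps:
j(W) = -9 (j(W) = -2 - 7 = -9)
j(0)*(-10*6 + 18) = -9*(-10*6 + 18) = -9*(-60 + 18) = -9*(-42) = 378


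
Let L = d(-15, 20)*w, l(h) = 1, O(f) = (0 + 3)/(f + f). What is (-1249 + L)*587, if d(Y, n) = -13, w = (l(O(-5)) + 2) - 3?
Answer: -733163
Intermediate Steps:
O(f) = 3/(2*f) (O(f) = 3/((2*f)) = 3*(1/(2*f)) = 3/(2*f))
w = 0 (w = (1 + 2) - 3 = 3 - 3 = 0)
L = 0 (L = -13*0 = 0)
(-1249 + L)*587 = (-1249 + 0)*587 = -1249*587 = -733163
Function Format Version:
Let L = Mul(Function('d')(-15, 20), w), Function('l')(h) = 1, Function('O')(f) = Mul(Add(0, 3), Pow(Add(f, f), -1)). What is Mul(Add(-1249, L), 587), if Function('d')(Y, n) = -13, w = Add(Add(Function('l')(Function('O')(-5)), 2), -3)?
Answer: -733163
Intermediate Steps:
Function('O')(f) = Mul(Rational(3, 2), Pow(f, -1)) (Function('O')(f) = Mul(3, Pow(Mul(2, f), -1)) = Mul(3, Mul(Rational(1, 2), Pow(f, -1))) = Mul(Rational(3, 2), Pow(f, -1)))
w = 0 (w = Add(Add(1, 2), -3) = Add(3, -3) = 0)
L = 0 (L = Mul(-13, 0) = 0)
Mul(Add(-1249, L), 587) = Mul(Add(-1249, 0), 587) = Mul(-1249, 587) = -733163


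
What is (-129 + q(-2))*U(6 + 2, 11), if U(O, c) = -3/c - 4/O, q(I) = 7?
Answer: 1037/11 ≈ 94.273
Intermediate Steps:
U(O, c) = -4/O - 3/c
(-129 + q(-2))*U(6 + 2, 11) = (-129 + 7)*(-4/(6 + 2) - 3/11) = -122*(-4/8 - 3*1/11) = -122*(-4*⅛ - 3/11) = -122*(-½ - 3/11) = -122*(-17/22) = 1037/11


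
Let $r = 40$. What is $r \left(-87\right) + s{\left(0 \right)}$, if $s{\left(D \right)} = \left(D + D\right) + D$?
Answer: $-3480$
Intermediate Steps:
$s{\left(D \right)} = 3 D$ ($s{\left(D \right)} = 2 D + D = 3 D$)
$r \left(-87\right) + s{\left(0 \right)} = 40 \left(-87\right) + 3 \cdot 0 = -3480 + 0 = -3480$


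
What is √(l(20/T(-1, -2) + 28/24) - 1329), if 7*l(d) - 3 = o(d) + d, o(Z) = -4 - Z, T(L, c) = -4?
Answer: 2*I*√16282/7 ≈ 36.457*I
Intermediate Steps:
l(d) = -⅐ (l(d) = 3/7 + ((-4 - d) + d)/7 = 3/7 + (⅐)*(-4) = 3/7 - 4/7 = -⅐)
√(l(20/T(-1, -2) + 28/24) - 1329) = √(-⅐ - 1329) = √(-9304/7) = 2*I*√16282/7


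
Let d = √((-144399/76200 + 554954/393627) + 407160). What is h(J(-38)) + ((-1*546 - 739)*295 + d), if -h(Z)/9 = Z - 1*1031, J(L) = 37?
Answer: -370129 + √25234478856521651418/7872540 ≈ -3.6949e+5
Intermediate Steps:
h(Z) = 9279 - 9*Z (h(Z) = -9*(Z - 1*1031) = -9*(Z - 1031) = -9*(-1031 + Z) = 9279 - 9*Z)
d = √25234478856521651418/7872540 (d = √((-144399*1/76200 + 554954*(1/393627)) + 407160) = √((-379/200 + 554954/393627) + 407160) = √(-38193833/78725400 + 407160) = √(32053795670167/78725400) = √25234478856521651418/7872540 ≈ 638.09)
h(J(-38)) + ((-1*546 - 739)*295 + d) = (9279 - 9*37) + ((-1*546 - 739)*295 + √25234478856521651418/7872540) = (9279 - 333) + ((-546 - 739)*295 + √25234478856521651418/7872540) = 8946 + (-1285*295 + √25234478856521651418/7872540) = 8946 + (-379075 + √25234478856521651418/7872540) = -370129 + √25234478856521651418/7872540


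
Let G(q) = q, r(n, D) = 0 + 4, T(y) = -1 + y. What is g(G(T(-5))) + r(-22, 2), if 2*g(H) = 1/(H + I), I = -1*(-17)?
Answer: 89/22 ≈ 4.0455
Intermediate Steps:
r(n, D) = 4
I = 17
g(H) = 1/(2*(17 + H)) (g(H) = 1/(2*(H + 17)) = 1/(2*(17 + H)))
g(G(T(-5))) + r(-22, 2) = 1/(2*(17 + (-1 - 5))) + 4 = 1/(2*(17 - 6)) + 4 = (½)/11 + 4 = (½)*(1/11) + 4 = 1/22 + 4 = 89/22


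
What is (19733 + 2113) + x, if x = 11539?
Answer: 33385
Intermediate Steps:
(19733 + 2113) + x = (19733 + 2113) + 11539 = 21846 + 11539 = 33385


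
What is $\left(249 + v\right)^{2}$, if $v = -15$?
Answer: $54756$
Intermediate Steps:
$\left(249 + v\right)^{2} = \left(249 - 15\right)^{2} = 234^{2} = 54756$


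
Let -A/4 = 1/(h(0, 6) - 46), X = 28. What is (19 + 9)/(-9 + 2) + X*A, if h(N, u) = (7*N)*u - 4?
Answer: -44/25 ≈ -1.7600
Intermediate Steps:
h(N, u) = -4 + 7*N*u (h(N, u) = 7*N*u - 4 = -4 + 7*N*u)
A = 2/25 (A = -4/((-4 + 7*0*6) - 46) = -4/((-4 + 0) - 46) = -4/(-4 - 46) = -4/(-50) = -4*(-1/50) = 2/25 ≈ 0.080000)
(19 + 9)/(-9 + 2) + X*A = (19 + 9)/(-9 + 2) + 28*(2/25) = 28/(-7) + 56/25 = 28*(-⅐) + 56/25 = -4 + 56/25 = -44/25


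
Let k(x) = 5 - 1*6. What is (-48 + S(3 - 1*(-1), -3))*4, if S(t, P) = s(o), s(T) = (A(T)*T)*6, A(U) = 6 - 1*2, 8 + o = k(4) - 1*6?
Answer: -1632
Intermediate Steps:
k(x) = -1 (k(x) = 5 - 6 = -1)
o = -15 (o = -8 + (-1 - 1*6) = -8 + (-1 - 6) = -8 - 7 = -15)
A(U) = 4 (A(U) = 6 - 2 = 4)
s(T) = 24*T (s(T) = (4*T)*6 = 24*T)
S(t, P) = -360 (S(t, P) = 24*(-15) = -360)
(-48 + S(3 - 1*(-1), -3))*4 = (-48 - 360)*4 = -408*4 = -1632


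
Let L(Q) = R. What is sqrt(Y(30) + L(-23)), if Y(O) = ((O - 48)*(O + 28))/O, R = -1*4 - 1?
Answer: I*sqrt(995)/5 ≈ 6.3087*I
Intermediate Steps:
R = -5 (R = -4 - 1 = -5)
L(Q) = -5
Y(O) = (-48 + O)*(28 + O)/O (Y(O) = ((-48 + O)*(28 + O))/O = (-48 + O)*(28 + O)/O)
sqrt(Y(30) + L(-23)) = sqrt((-20 + 30 - 1344/30) - 5) = sqrt((-20 + 30 - 1344*1/30) - 5) = sqrt((-20 + 30 - 224/5) - 5) = sqrt(-174/5 - 5) = sqrt(-199/5) = I*sqrt(995)/5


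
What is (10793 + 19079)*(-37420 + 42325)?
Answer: 146522160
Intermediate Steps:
(10793 + 19079)*(-37420 + 42325) = 29872*4905 = 146522160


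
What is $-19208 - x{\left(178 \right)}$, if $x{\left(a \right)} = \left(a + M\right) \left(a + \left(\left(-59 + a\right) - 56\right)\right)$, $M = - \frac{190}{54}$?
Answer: $- \frac{1653967}{27} \approx -61258.0$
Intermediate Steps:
$M = - \frac{95}{27}$ ($M = \left(-190\right) \frac{1}{54} = - \frac{95}{27} \approx -3.5185$)
$x{\left(a \right)} = \left(-115 + 2 a\right) \left(- \frac{95}{27} + a\right)$ ($x{\left(a \right)} = \left(a - \frac{95}{27}\right) \left(a + \left(\left(-59 + a\right) - 56\right)\right) = \left(- \frac{95}{27} + a\right) \left(a + \left(-115 + a\right)\right) = \left(- \frac{95}{27} + a\right) \left(-115 + 2 a\right) = \left(-115 + 2 a\right) \left(- \frac{95}{27} + a\right)$)
$-19208 - x{\left(178 \right)} = -19208 - \left(\frac{10925}{27} + 2 \cdot 178^{2} - \frac{586510}{27}\right) = -19208 - \left(\frac{10925}{27} + 2 \cdot 31684 - \frac{586510}{27}\right) = -19208 - \left(\frac{10925}{27} + 63368 - \frac{586510}{27}\right) = -19208 - \frac{1135351}{27} = - \frac{1653967}{27}$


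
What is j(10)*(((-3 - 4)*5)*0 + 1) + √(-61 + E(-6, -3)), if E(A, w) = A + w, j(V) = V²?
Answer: 100 + I*√70 ≈ 100.0 + 8.3666*I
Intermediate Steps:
j(10)*(((-3 - 4)*5)*0 + 1) + √(-61 + E(-6, -3)) = 10²*(((-3 - 4)*5)*0 + 1) + √(-61 + (-6 - 3)) = 100*(-7*5*0 + 1) + √(-61 - 9) = 100*(-35*0 + 1) + √(-70) = 100*(0 + 1) + I*√70 = 100*1 + I*√70 = 100 + I*√70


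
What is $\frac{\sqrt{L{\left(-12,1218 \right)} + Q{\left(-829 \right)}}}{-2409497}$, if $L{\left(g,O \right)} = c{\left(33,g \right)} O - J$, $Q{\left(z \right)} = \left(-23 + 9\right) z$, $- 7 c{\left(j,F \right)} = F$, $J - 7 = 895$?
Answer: $- \frac{2 \sqrt{3198}}{2409497} \approx -4.694 \cdot 10^{-5}$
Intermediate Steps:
$J = 902$ ($J = 7 + 895 = 902$)
$c{\left(j,F \right)} = - \frac{F}{7}$
$Q{\left(z \right)} = - 14 z$
$L{\left(g,O \right)} = -902 - \frac{O g}{7}$ ($L{\left(g,O \right)} = - \frac{g}{7} O - 902 = - \frac{O g}{7} - 902 = -902 - \frac{O g}{7}$)
$\frac{\sqrt{L{\left(-12,1218 \right)} + Q{\left(-829 \right)}}}{-2409497} = \frac{\sqrt{\left(-902 - 174 \left(-12\right)\right) - -11606}}{-2409497} = \sqrt{\left(-902 + 2088\right) + 11606} \left(- \frac{1}{2409497}\right) = \sqrt{1186 + 11606} \left(- \frac{1}{2409497}\right) = \sqrt{12792} \left(- \frac{1}{2409497}\right) = 2 \sqrt{3198} \left(- \frac{1}{2409497}\right) = - \frac{2 \sqrt{3198}}{2409497}$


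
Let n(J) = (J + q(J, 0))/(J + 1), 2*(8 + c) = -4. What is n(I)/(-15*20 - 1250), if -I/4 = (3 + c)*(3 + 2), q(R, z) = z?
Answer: -14/21855 ≈ -0.00064059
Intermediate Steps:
c = -10 (c = -8 + (½)*(-4) = -8 - 2 = -10)
I = 140 (I = -4*(3 - 10)*(3 + 2) = -(-28)*5 = -4*(-35) = 140)
n(J) = J/(1 + J) (n(J) = (J + 0)/(J + 1) = J/(1 + J))
n(I)/(-15*20 - 1250) = (140/(1 + 140))/(-15*20 - 1250) = (140/141)/(-300 - 1250) = (140*(1/141))/(-1550) = -1/1550*140/141 = -14/21855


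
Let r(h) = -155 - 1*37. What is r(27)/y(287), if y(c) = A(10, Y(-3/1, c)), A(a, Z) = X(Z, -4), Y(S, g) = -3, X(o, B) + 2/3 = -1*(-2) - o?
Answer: -576/13 ≈ -44.308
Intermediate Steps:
X(o, B) = 4/3 - o (X(o, B) = -2/3 + (-1*(-2) - o) = -2/3 + (2 - o) = 4/3 - o)
A(a, Z) = 4/3 - Z
y(c) = 13/3 (y(c) = 4/3 - 1*(-3) = 4/3 + 3 = 13/3)
r(h) = -192 (r(h) = -155 - 37 = -192)
r(27)/y(287) = -192/13/3 = -192*3/13 = -576/13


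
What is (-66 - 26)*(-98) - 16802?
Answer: -7786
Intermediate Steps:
(-66 - 26)*(-98) - 16802 = -92*(-98) - 16802 = 9016 - 16802 = -7786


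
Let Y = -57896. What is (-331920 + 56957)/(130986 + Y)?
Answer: -274963/73090 ≈ -3.7620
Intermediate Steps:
(-331920 + 56957)/(130986 + Y) = (-331920 + 56957)/(130986 - 57896) = -274963/73090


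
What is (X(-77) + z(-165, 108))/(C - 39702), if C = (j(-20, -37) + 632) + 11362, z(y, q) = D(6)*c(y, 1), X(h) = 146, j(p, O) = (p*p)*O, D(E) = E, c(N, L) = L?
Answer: -38/10627 ≈ -0.0035758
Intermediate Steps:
j(p, O) = O*p² (j(p, O) = p²*O = O*p²)
z(y, q) = 6 (z(y, q) = 6*1 = 6)
C = -2806 (C = (-37*(-20)² + 632) + 11362 = (-37*400 + 632) + 11362 = (-14800 + 632) + 11362 = -14168 + 11362 = -2806)
(X(-77) + z(-165, 108))/(C - 39702) = (146 + 6)/(-2806 - 39702) = 152/(-42508) = 152*(-1/42508) = -38/10627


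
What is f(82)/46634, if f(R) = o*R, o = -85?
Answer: -3485/23317 ≈ -0.14946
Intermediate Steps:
f(R) = -85*R
f(82)/46634 = -85*82/46634 = -6970*1/46634 = -3485/23317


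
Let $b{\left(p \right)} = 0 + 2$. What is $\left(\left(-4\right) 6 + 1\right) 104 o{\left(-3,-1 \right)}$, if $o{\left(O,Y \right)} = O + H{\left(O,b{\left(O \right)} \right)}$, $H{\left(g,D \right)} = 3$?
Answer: $0$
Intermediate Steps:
$b{\left(p \right)} = 2$
$o{\left(O,Y \right)} = 3 + O$ ($o{\left(O,Y \right)} = O + 3 = 3 + O$)
$\left(\left(-4\right) 6 + 1\right) 104 o{\left(-3,-1 \right)} = \left(\left(-4\right) 6 + 1\right) 104 \left(3 - 3\right) = \left(-24 + 1\right) 104 \cdot 0 = \left(-23\right) 104 \cdot 0 = \left(-2392\right) 0 = 0$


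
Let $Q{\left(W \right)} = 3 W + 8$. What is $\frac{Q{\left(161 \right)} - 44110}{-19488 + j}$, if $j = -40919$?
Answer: $\frac{43619}{60407} \approx 0.72208$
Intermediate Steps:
$Q{\left(W \right)} = 8 + 3 W$
$\frac{Q{\left(161 \right)} - 44110}{-19488 + j} = \frac{\left(8 + 3 \cdot 161\right) - 44110}{-19488 - 40919} = \frac{\left(8 + 483\right) - 44110}{-60407} = \left(491 - 44110\right) \left(- \frac{1}{60407}\right) = \left(-43619\right) \left(- \frac{1}{60407}\right) = \frac{43619}{60407}$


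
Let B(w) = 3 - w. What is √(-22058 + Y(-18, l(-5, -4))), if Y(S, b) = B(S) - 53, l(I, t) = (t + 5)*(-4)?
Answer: 47*I*√10 ≈ 148.63*I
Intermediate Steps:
l(I, t) = -20 - 4*t (l(I, t) = (5 + t)*(-4) = -20 - 4*t)
Y(S, b) = -50 - S (Y(S, b) = (3 - S) - 53 = -50 - S)
√(-22058 + Y(-18, l(-5, -4))) = √(-22058 + (-50 - 1*(-18))) = √(-22058 + (-50 + 18)) = √(-22058 - 32) = √(-22090) = 47*I*√10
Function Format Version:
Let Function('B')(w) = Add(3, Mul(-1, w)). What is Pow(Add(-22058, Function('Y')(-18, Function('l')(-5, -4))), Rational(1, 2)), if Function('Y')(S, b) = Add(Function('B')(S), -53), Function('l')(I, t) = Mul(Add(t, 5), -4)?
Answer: Mul(47, I, Pow(10, Rational(1, 2))) ≈ Mul(148.63, I)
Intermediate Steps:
Function('l')(I, t) = Add(-20, Mul(-4, t)) (Function('l')(I, t) = Mul(Add(5, t), -4) = Add(-20, Mul(-4, t)))
Function('Y')(S, b) = Add(-50, Mul(-1, S)) (Function('Y')(S, b) = Add(Add(3, Mul(-1, S)), -53) = Add(-50, Mul(-1, S)))
Pow(Add(-22058, Function('Y')(-18, Function('l')(-5, -4))), Rational(1, 2)) = Pow(Add(-22058, Add(-50, Mul(-1, -18))), Rational(1, 2)) = Pow(Add(-22058, Add(-50, 18)), Rational(1, 2)) = Pow(Add(-22058, -32), Rational(1, 2)) = Pow(-22090, Rational(1, 2)) = Mul(47, I, Pow(10, Rational(1, 2)))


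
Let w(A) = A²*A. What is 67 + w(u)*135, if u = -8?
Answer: -69053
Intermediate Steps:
w(A) = A³
67 + w(u)*135 = 67 + (-8)³*135 = 67 - 512*135 = 67 - 69120 = -69053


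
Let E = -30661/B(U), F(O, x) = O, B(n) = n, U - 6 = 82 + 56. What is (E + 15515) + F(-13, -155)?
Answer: 2201627/144 ≈ 15289.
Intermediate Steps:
U = 144 (U = 6 + (82 + 56) = 6 + 138 = 144)
E = -30661/144 ≈ -212.92
(E + 15515) + F(-13, -155) = (-30661/144 + 15515) - 13 = 2203499/144 - 13 = 2201627/144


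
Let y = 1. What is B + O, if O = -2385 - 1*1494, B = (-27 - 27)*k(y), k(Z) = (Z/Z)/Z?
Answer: -3933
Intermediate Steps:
k(Z) = 1/Z
B = -54 (B = (-27 - 27)/1 = -54*1 = -54)
O = -3879 (O = -2385 - 1494 = -3879)
B + O = -54 - 3879 = -3933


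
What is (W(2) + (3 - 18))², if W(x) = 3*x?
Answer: 81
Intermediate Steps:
(W(2) + (3 - 18))² = (3*2 + (3 - 18))² = (6 - 15)² = (-9)² = 81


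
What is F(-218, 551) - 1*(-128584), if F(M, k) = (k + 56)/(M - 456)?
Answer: 86665009/674 ≈ 1.2858e+5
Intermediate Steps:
F(M, k) = (56 + k)/(-456 + M)
F(-218, 551) - 1*(-128584) = (56 + 551)/(-456 - 218) - 1*(-128584) = 607/(-674) + 128584 = -1/674*607 + 128584 = -607/674 + 128584 = 86665009/674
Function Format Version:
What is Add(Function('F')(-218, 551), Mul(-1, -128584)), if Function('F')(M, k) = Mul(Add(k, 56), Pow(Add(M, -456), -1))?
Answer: Rational(86665009, 674) ≈ 1.2858e+5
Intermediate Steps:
Function('F')(M, k) = Mul(Pow(Add(-456, M), -1), Add(56, k)) (Function('F')(M, k) = Mul(Add(56, k), Pow(Add(-456, M), -1)) = Mul(Pow(Add(-456, M), -1), Add(56, k)))
Add(Function('F')(-218, 551), Mul(-1, -128584)) = Add(Mul(Pow(Add(-456, -218), -1), Add(56, 551)), Mul(-1, -128584)) = Add(Mul(Pow(-674, -1), 607), 128584) = Add(Mul(Rational(-1, 674), 607), 128584) = Add(Rational(-607, 674), 128584) = Rational(86665009, 674)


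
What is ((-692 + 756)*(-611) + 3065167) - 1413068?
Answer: 1612995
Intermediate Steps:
((-692 + 756)*(-611) + 3065167) - 1413068 = (64*(-611) + 3065167) - 1413068 = (-39104 + 3065167) - 1413068 = 3026063 - 1413068 = 1612995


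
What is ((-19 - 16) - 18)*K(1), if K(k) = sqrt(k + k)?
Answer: -53*sqrt(2) ≈ -74.953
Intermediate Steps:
K(k) = sqrt(2)*sqrt(k) (K(k) = sqrt(2*k) = sqrt(2)*sqrt(k))
((-19 - 16) - 18)*K(1) = ((-19 - 16) - 18)*(sqrt(2)*sqrt(1)) = (-35 - 18)*(sqrt(2)*1) = -53*sqrt(2)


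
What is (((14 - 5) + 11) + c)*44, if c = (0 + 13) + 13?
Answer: 2024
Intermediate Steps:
c = 26 (c = 13 + 13 = 26)
(((14 - 5) + 11) + c)*44 = (((14 - 5) + 11) + 26)*44 = ((9 + 11) + 26)*44 = (20 + 26)*44 = 46*44 = 2024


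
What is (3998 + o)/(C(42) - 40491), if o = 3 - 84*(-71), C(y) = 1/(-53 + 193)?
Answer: -1395100/5668739 ≈ -0.24610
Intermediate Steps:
C(y) = 1/140
o = 5967 (o = 3 + 5964 = 5967)
(3998 + o)/(C(42) - 40491) = (3998 + 5967)/(1/140 - 40491) = 9965/(-5668739/140) = 9965*(-140/5668739) = -1395100/5668739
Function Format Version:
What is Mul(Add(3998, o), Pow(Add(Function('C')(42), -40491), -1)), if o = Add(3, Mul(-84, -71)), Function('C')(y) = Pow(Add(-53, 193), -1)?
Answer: Rational(-1395100, 5668739) ≈ -0.24610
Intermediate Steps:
Function('C')(y) = Rational(1, 140) (Function('C')(y) = Pow(140, -1) = Rational(1, 140))
o = 5967 (o = Add(3, 5964) = 5967)
Mul(Add(3998, o), Pow(Add(Function('C')(42), -40491), -1)) = Mul(Add(3998, 5967), Pow(Add(Rational(1, 140), -40491), -1)) = Mul(9965, Pow(Rational(-5668739, 140), -1)) = Mul(9965, Rational(-140, 5668739)) = Rational(-1395100, 5668739)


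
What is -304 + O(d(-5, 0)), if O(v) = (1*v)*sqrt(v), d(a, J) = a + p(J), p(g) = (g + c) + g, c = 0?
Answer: -304 - 5*I*sqrt(5) ≈ -304.0 - 11.18*I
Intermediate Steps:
p(g) = 2*g (p(g) = (g + 0) + g = g + g = 2*g)
d(a, J) = a + 2*J
O(v) = v**(3/2) (O(v) = v*sqrt(v) = v**(3/2))
-304 + O(d(-5, 0)) = -304 + (-5 + 2*0)**(3/2) = -304 + (-5 + 0)**(3/2) = -304 + (-5)**(3/2) = -304 - 5*I*sqrt(5)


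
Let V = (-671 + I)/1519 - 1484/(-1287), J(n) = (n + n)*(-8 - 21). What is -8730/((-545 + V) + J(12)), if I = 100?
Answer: 8533369845/1212288677 ≈ 7.0391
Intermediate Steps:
J(n) = -58*n (J(n) = (2*n)*(-29) = -58*n)
V = 1519319/1954953 (V = (-671 + 100)/1519 - 1484/(-1287) = -571*1/1519 - 1484*(-1/1287) = -571/1519 + 1484/1287 = 1519319/1954953 ≈ 0.77716)
-8730/((-545 + V) + J(12)) = -8730/((-545 + 1519319/1954953) - 58*12) = -8730/(-1063930066/1954953 - 696) = -8730/(-2424577354/1954953) = -8730*(-1954953/2424577354) = 8533369845/1212288677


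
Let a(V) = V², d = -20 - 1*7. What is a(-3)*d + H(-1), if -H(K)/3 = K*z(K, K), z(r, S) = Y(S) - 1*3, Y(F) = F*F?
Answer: -249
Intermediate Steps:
Y(F) = F²
z(r, S) = -3 + S² (z(r, S) = S² - 1*3 = S² - 3 = -3 + S²)
d = -27 (d = -20 - 7 = -27)
H(K) = -3*K*(-3 + K²)
a(-3)*d + H(-1) = (-3)²*(-27) + 3*(-1)*(3 - 1*(-1)²) = 9*(-27) + 3*(-1)*(3 - 1*1) = -243 + 3*(-1)*(3 - 1) = -243 + 3*(-1)*2 = -243 - 6 = -249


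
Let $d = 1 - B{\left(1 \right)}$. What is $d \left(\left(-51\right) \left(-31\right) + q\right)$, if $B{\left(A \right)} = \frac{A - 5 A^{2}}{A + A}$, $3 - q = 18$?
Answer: $4698$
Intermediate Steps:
$q = -15$ ($q = 3 - 18 = -15$)
$B{\left(A \right)} = \frac{A - 5 A^{2}}{2 A}$
$d = 3$ ($d = 1 - \left(\frac{1}{2} - \frac{5}{2}\right) = 1 - -2 = 1 + 2 = 3$)
$d \left(\left(-51\right) \left(-31\right) + q\right) = 3 \left(\left(-51\right) \left(-31\right) - 15\right) = 3 \left(1581 - 15\right) = 3 \cdot 1566 = 4698$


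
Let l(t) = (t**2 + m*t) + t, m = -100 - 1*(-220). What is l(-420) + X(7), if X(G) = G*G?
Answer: 125629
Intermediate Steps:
m = 120 (m = -100 + 220 = 120)
X(G) = G**2
l(t) = t**2 + 121*t (l(t) = (t**2 + 120*t) + t = t**2 + 121*t)
l(-420) + X(7) = -420*(121 - 420) + 7**2 = -420*(-299) + 49 = 125580 + 49 = 125629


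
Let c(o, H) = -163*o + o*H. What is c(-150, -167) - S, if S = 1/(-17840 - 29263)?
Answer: 2331598501/47103 ≈ 49500.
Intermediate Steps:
c(o, H) = -163*o + H*o
S = -1/47103 (S = 1/(-47103) = -1/47103 ≈ -2.1230e-5)
c(-150, -167) - S = -150*(-163 - 167) - 1*(-1/47103) = -150*(-330) + 1/47103 = 49500 + 1/47103 = 2331598501/47103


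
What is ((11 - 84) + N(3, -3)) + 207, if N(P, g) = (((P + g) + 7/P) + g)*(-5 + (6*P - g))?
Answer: 370/3 ≈ 123.33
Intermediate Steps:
N(P, g) = (-5 - g + 6*P)*(P + 2*g + 7/P) (N(P, g) = ((P + g + 7/P) + g)*(-5 + (-g + 6*P)) = (P + 2*g + 7/P)*(-5 - g + 6*P) = (-5 - g + 6*P)*(P + 2*g + 7/P))
((11 - 84) + N(3, -3)) + 207 = ((11 - 84) + (-35 - 7*(-3) + 3*(42 - 10*(-3) - 5*3 - 2*(-3)² + 6*3² + 11*3*(-3)))/3) + 207 = (-73 + (-35 + 21 + 3*(42 + 30 - 15 - 2*9 + 6*9 - 99))/3) + 207 = (-73 + (-35 + 21 + 3*(42 + 30 - 15 - 18 + 54 - 99))/3) + 207 = (-73 + (-35 + 21 + 3*(-6))/3) + 207 = (-73 + (-35 + 21 - 18)/3) + 207 = (-73 + (⅓)*(-32)) + 207 = (-73 - 32/3) + 207 = -251/3 + 207 = 370/3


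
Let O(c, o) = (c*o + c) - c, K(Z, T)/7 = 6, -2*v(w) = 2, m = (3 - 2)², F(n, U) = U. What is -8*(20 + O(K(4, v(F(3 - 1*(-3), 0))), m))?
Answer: -496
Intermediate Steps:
m = 1 (m = 1² = 1)
v(w) = -1 (v(w) = -½*2 = -1)
K(Z, T) = 42 (K(Z, T) = 7*6 = 42)
O(c, o) = c*o (O(c, o) = (c + c*o) - c = c*o)
-8*(20 + O(K(4, v(F(3 - 1*(-3), 0))), m)) = -8*(20 + 42*1) = -8*(20 + 42) = -8*62 = -496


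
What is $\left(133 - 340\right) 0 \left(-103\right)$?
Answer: $0$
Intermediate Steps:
$\left(133 - 340\right) 0 \left(-103\right) = \left(-207\right) 0 = 0$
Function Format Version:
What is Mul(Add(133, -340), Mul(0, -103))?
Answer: 0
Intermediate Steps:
Mul(Add(133, -340), Mul(0, -103)) = Mul(-207, 0) = 0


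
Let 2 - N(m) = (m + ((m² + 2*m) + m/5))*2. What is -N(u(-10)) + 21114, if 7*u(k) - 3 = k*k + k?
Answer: 5279762/245 ≈ 21550.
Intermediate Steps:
u(k) = 3/7 + k/7 + k²/7 (u(k) = 3/7 + (k*k + k)/7 = 3/7 + (k² + k)/7 = 3/7 + (k + k²)/7 = 3/7 + (k/7 + k²/7) = 3/7 + k/7 + k²/7)
N(m) = 2 - 2*m² - 32*m/5 (N(m) = 2 - (m + ((m² + 2*m) + m/5))*2 = 2 - (m + (m² + 11*m/5))*2 = 2 - (m² + 16*m/5)*2 = 2 - (2*m² + 32*m/5) = 2 + (-2*m² - 32*m/5) = 2 - 2*m² - 32*m/5)
-N(u(-10)) + 21114 = -(2 - 2*(3/7 + (⅐)*(-10) + (⅐)*(-10)²)² - 32*(3/7 + (⅐)*(-10) + (⅐)*(-10)²)/5) + 21114 = -(2 - 2*(3/7 - 10/7 + (⅐)*100)² - 32*(3/7 - 10/7 + (⅐)*100)/5) + 21114 = -(2 - 2*(3/7 - 10/7 + 100/7)² - 32*(3/7 - 10/7 + 100/7)/5) + 21114 = -(2 - 2*(93/7)² - 32/5*93/7) + 21114 = -(2 - 2*8649/49 - 2976/35) + 21114 = -(2 - 17298/49 - 2976/35) + 21114 = -1*(-106832/245) + 21114 = 106832/245 + 21114 = 5279762/245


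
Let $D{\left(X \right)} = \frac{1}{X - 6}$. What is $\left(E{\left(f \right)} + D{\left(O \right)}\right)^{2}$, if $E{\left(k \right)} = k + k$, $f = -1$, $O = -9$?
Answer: $\frac{961}{225} \approx 4.2711$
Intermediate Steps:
$D{\left(X \right)} = \frac{1}{-6 + X}$
$E{\left(k \right)} = 2 k$
$\left(E{\left(f \right)} + D{\left(O \right)}\right)^{2} = \left(2 \left(-1\right) + \frac{1}{-6 - 9}\right)^{2} = \left(-2 + \frac{1}{-15}\right)^{2} = \left(-2 - \frac{1}{15}\right)^{2} = \left(- \frac{31}{15}\right)^{2} = \frac{961}{225}$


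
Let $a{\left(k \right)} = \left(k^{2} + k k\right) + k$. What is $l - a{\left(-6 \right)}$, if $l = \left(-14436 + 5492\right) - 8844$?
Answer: $-17854$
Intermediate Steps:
$a{\left(k \right)} = k + 2 k^{2}$ ($a{\left(k \right)} = \left(k^{2} + k^{2}\right) + k = 2 k^{2} + k = k + 2 k^{2}$)
$l = -17788$ ($l = -8944 - 8844 = -17788$)
$l - a{\left(-6 \right)} = -17788 - - 6 \left(1 + 2 \left(-6\right)\right) = -17788 - - 6 \left(1 - 12\right) = -17788 - \left(-6\right) \left(-11\right) = -17788 - 66 = -17854$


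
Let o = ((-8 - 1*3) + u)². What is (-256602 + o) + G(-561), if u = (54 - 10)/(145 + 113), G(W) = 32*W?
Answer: -4566901505/16641 ≈ -2.7444e+5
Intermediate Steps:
u = 22/129 (u = 44/258 = 44*(1/258) = 22/129 ≈ 0.17054)
o = 1951609/16641 (o = ((-8 - 1*3) + 22/129)² = ((-8 - 3) + 22/129)² = (-11 + 22/129)² = (-1397/129)² = 1951609/16641 ≈ 117.28)
(-256602 + o) + G(-561) = (-256602 + 1951609/16641) + 32*(-561) = -4268162273/16641 - 17952 = -4566901505/16641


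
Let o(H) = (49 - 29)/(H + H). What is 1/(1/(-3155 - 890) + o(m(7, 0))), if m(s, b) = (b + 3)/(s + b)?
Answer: 12135/283147 ≈ 0.042858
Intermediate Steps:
m(s, b) = (3 + b)/(b + s)
o(H) = 10/H (o(H) = 20/((2*H)) = 20*(1/(2*H)) = 10/H)
1/(1/(-3155 - 890) + o(m(7, 0))) = 1/(1/(-3155 - 890) + 10/(((3 + 0)/(0 + 7)))) = 1/(1/(-4045) + 10/((3/7))) = 1/(-1/4045 + 10/(((⅐)*3))) = 1/(-1/4045 + 10/(3/7)) = 1/(-1/4045 + 10*(7/3)) = 1/(-1/4045 + 70/3) = 1/(283147/12135) = 12135/283147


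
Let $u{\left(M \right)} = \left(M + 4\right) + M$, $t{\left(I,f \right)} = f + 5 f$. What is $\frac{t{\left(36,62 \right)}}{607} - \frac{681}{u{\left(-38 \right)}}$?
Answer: $\frac{146717}{14568} \approx 10.071$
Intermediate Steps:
$t{\left(I,f \right)} = 6 f$
$u{\left(M \right)} = 4 + 2 M$ ($u{\left(M \right)} = \left(4 + M\right) + M = 4 + 2 M$)
$\frac{t{\left(36,62 \right)}}{607} - \frac{681}{u{\left(-38 \right)}} = \frac{6 \cdot 62}{607} - \frac{681}{4 + 2 \left(-38\right)} = 372 \cdot \frac{1}{607} - \frac{681}{4 - 76} = \frac{372}{607} - \frac{681}{-72} = \frac{372}{607} - - \frac{227}{24} = \frac{372}{607} + \frac{227}{24} = \frac{146717}{14568}$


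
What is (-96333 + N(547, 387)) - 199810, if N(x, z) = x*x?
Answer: 3066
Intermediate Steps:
N(x, z) = x**2
(-96333 + N(547, 387)) - 199810 = (-96333 + 547**2) - 199810 = (-96333 + 299209) - 199810 = 202876 - 199810 = 3066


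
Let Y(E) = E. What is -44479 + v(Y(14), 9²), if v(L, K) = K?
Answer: -44398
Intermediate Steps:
-44479 + v(Y(14), 9²) = -44479 + 9² = -44479 + 81 = -44398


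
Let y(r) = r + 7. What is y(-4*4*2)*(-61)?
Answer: 1525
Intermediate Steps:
y(r) = 7 + r
y(-4*4*2)*(-61) = (7 - 4*4*2)*(-61) = (7 - 16*2)*(-61) = (7 - 32)*(-61) = -25*(-61) = 1525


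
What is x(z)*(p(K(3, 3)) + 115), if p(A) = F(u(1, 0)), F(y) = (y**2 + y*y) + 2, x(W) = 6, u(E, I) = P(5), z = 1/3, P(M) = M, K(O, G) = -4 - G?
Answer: 1002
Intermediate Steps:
z = 1/3 ≈ 0.33333
u(E, I) = 5
F(y) = 2 + 2*y**2 (F(y) = (y**2 + y**2) + 2 = 2*y**2 + 2 = 2 + 2*y**2)
p(A) = 52 (p(A) = 2 + 2*5**2 = 2 + 2*25 = 2 + 50 = 52)
x(z)*(p(K(3, 3)) + 115) = 6*(52 + 115) = 6*167 = 1002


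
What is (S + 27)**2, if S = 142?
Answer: 28561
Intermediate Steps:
(S + 27)**2 = (142 + 27)**2 = 169**2 = 28561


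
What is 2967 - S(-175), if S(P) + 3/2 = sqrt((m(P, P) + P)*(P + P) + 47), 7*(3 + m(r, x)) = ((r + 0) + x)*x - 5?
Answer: 5937/2 - I*sqrt(2999903) ≈ 2968.5 - 1732.0*I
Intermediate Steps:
m(r, x) = -26/7 + x*(r + x)/7 (m(r, x) = -3 + (((r + 0) + x)*x - 5)/7 = -3 + ((r + x)*x - 5)/7 = -3 + (x*(r + x) - 5)/7 = -3 + (-5 + x*(r + x))/7 = -3 + (-5/7 + x*(r + x)/7) = -26/7 + x*(r + x)/7)
S(P) = -3/2 + sqrt(47 + 2*P*(-26/7 + P + 2*P**2/7)) (S(P) = -3/2 + sqrt(((-26/7 + P**2/7 + P*P/7) + P)*(P + P) + 47) = -3/2 + sqrt(((-26/7 + P**2/7 + P**2/7) + P)*(2*P) + 47) = -3/2 + sqrt(((-26/7 + 2*P**2/7) + P)*(2*P) + 47) = -3/2 + sqrt((-26/7 + P + 2*P**2/7)*(2*P) + 47) = -3/2 + sqrt(2*P*(-26/7 + P + 2*P**2/7) + 47) = -3/2 + sqrt(47 + 2*P*(-26/7 + P + 2*P**2/7)))
2967 - S(-175) = 2967 - (-3/2 + sqrt(7)*sqrt(329 + 14*(-175)**2 + 4*(-175)*(-13 + (-175)**2))/7) = 2967 - (-3/2 + sqrt(7)*sqrt(329 + 14*30625 + 4*(-175)*(-13 + 30625))/7) = 2967 - (-3/2 + sqrt(7)*sqrt(329 + 428750 + 4*(-175)*30612)/7) = 2967 - (-3/2 + sqrt(7)*sqrt(329 + 428750 - 21428400)/7) = 2967 - (-3/2 + sqrt(7)*sqrt(-20999321)/7) = 2967 - (-3/2 + sqrt(7)*(I*sqrt(20999321))/7) = 2967 - (-3/2 + I*sqrt(2999903)) = 2967 + (3/2 - I*sqrt(2999903)) = 5937/2 - I*sqrt(2999903)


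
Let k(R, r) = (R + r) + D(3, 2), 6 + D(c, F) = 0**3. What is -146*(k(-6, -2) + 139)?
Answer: -18250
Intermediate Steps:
D(c, F) = -6 (D(c, F) = -6 + 0**3 = -6 + 0 = -6)
k(R, r) = -6 + R + r (k(R, r) = (R + r) - 6 = -6 + R + r)
-146*(k(-6, -2) + 139) = -146*((-6 - 6 - 2) + 139) = -146*(-14 + 139) = -146*125 = -18250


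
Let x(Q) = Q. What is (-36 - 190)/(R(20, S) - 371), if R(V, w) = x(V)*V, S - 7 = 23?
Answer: -226/29 ≈ -7.7931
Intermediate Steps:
S = 30 (S = 7 + 23 = 30)
R(V, w) = V² (R(V, w) = V*V = V²)
(-36 - 190)/(R(20, S) - 371) = (-36 - 190)/(20² - 371) = -226/(400 - 371) = -226/29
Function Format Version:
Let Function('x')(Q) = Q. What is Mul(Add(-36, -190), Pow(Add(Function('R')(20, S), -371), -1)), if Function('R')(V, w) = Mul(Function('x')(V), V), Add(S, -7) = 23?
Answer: Rational(-226, 29) ≈ -7.7931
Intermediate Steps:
S = 30 (S = Add(7, 23) = 30)
Function('R')(V, w) = Pow(V, 2) (Function('R')(V, w) = Mul(V, V) = Pow(V, 2))
Mul(Add(-36, -190), Pow(Add(Function('R')(20, S), -371), -1)) = Mul(Add(-36, -190), Pow(Add(Pow(20, 2), -371), -1)) = Mul(-226, Pow(Add(400, -371), -1)) = Mul(-226, Pow(29, -1)) = Mul(-226, Rational(1, 29)) = Rational(-226, 29)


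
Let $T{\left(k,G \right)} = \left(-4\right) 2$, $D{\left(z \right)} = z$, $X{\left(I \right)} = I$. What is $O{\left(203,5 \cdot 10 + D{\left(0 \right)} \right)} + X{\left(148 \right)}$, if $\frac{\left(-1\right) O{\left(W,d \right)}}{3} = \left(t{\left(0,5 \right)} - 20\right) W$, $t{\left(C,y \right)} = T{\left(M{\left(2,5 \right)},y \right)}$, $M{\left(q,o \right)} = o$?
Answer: $17200$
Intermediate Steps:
$T{\left(k,G \right)} = -8$
$t{\left(C,y \right)} = -8$
$O{\left(W,d \right)} = 84 W$ ($O{\left(W,d \right)} = - 3 \left(-8 - 20\right) W = - 3 \left(- 28 W\right) = 84 W$)
$O{\left(203,5 \cdot 10 + D{\left(0 \right)} \right)} + X{\left(148 \right)} = 84 \cdot 203 + 148 = 17052 + 148 = 17200$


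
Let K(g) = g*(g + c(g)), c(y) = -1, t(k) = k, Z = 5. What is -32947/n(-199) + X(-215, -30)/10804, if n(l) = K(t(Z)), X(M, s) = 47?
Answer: -22247403/13505 ≈ -1647.3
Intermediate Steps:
K(g) = g*(-1 + g) (K(g) = g*(g - 1) = g*(-1 + g))
n(l) = 20 (n(l) = 5*(-1 + 5) = 5*4 = 20)
-32947/n(-199) + X(-215, -30)/10804 = -32947/20 + 47/10804 = -22247403/13505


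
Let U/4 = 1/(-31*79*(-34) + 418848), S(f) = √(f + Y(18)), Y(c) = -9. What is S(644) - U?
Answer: -2/251057 + √635 ≈ 25.199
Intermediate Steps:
S(f) = √(-9 + f) (S(f) = √(f - 9) = √(-9 + f))
U = 2/251057 (U = 4/(-31*79*(-34) + 418848) = 4/(-2449*(-34) + 418848) = 4/(83266 + 418848) = 4/502114 = 4*(1/502114) = 2/251057 ≈ 7.9663e-6)
S(644) - U = √(-9 + 644) - 1*2/251057 = √635 - 2/251057 = -2/251057 + √635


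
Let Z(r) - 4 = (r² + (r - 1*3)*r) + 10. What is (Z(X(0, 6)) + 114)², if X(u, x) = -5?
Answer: 37249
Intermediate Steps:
Z(r) = 14 + r² + r*(-3 + r) (Z(r) = 4 + ((r² + (r - 1*3)*r) + 10) = 4 + ((r² + (r - 3)*r) + 10) = 4 + ((r² + (-3 + r)*r) + 10) = 4 + ((r² + r*(-3 + r)) + 10) = 4 + (10 + r² + r*(-3 + r)) = 14 + r² + r*(-3 + r))
(Z(X(0, 6)) + 114)² = ((14 - 3*(-5) + 2*(-5)²) + 114)² = ((14 + 15 + 2*25) + 114)² = ((14 + 15 + 50) + 114)² = (79 + 114)² = 193² = 37249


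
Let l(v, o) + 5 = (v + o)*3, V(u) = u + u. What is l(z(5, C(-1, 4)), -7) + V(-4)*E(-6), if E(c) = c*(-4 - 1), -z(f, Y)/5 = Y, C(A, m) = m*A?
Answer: -206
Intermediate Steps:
C(A, m) = A*m
z(f, Y) = -5*Y
E(c) = -5*c (E(c) = c*(-5) = -5*c)
V(u) = 2*u
l(v, o) = -5 + 3*o + 3*v (l(v, o) = -5 + (v + o)*3 = -5 + (o + v)*3 = -5 + (3*o + 3*v) = -5 + 3*o + 3*v)
l(z(5, C(-1, 4)), -7) + V(-4)*E(-6) = (-5 + 3*(-7) + 3*(-(-5)*4)) + (2*(-4))*(-5*(-6)) = (-5 - 21 + 3*(-5*(-4))) - 8*30 = (-5 - 21 + 3*20) - 240 = (-5 - 21 + 60) - 240 = 34 - 240 = -206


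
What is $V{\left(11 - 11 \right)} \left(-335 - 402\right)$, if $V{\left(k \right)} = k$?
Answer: $0$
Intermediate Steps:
$V{\left(11 - 11 \right)} \left(-335 - 402\right) = \left(11 - 11\right) \left(-335 - 402\right) = \left(11 - 11\right) \left(-737\right) = 0 \left(-737\right) = 0$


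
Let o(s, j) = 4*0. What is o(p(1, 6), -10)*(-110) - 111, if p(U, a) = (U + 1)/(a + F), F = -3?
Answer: -111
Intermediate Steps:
p(U, a) = (1 + U)/(-3 + a) (p(U, a) = (U + 1)/(a - 3) = (1 + U)/(-3 + a))
o(s, j) = 0
o(p(1, 6), -10)*(-110) - 111 = 0*(-110) - 111 = 0 - 111 = -111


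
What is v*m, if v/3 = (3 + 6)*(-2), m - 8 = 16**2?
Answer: -14256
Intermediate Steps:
m = 264 (m = 8 + 16**2 = 8 + 256 = 264)
v = -54 (v = 3*((3 + 6)*(-2)) = 3*(9*(-2)) = 3*(-18) = -54)
v*m = -54*264 = -14256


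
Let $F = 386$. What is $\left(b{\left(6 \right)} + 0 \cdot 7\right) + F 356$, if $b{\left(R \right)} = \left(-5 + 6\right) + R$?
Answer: $137423$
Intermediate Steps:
$b{\left(R \right)} = 1 + R$
$\left(b{\left(6 \right)} + 0 \cdot 7\right) + F 356 = \left(\left(1 + 6\right) + 0 \cdot 7\right) + 386 \cdot 356 = \left(7 + 0\right) + 137416 = 7 + 137416 = 137423$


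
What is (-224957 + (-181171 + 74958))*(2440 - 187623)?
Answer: 61327054110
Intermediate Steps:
(-224957 + (-181171 + 74958))*(2440 - 187623) = (-224957 - 106213)*(-185183) = -331170*(-185183) = 61327054110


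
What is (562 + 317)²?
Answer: 772641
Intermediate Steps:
(562 + 317)² = 879² = 772641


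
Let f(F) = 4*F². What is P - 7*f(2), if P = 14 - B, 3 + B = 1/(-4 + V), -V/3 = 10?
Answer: -3229/34 ≈ -94.971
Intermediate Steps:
V = -30 (V = -3*10 = -30)
B = -103/34 (B = -3 + 1/(-4 - 30) = -3 + 1/(-34) = -3 - 1/34 = -103/34 ≈ -3.0294)
P = 579/34 (P = 14 - 1*(-103/34) = 14 + 103/34 = 579/34 ≈ 17.029)
P - 7*f(2) = 579/34 - 28*2² = 579/34 - 28*4 = 579/34 - 7*16 = 579/34 - 112 = -3229/34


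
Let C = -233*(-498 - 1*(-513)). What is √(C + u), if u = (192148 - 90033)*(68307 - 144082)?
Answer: 2*I*√1934441905 ≈ 87965.0*I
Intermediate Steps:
u = -7737764125 (u = 102115*(-75775) = -7737764125)
C = -3495 (C = -233*(-498 + 513) = -233*15 = -3495)
√(C + u) = √(-3495 - 7737764125) = √(-7737767620) = 2*I*√1934441905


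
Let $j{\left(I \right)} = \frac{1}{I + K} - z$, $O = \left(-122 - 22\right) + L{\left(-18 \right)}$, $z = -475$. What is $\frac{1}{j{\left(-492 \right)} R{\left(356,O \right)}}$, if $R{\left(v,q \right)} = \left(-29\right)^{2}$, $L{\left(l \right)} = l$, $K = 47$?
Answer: $\frac{445}{177765534} \approx 2.5033 \cdot 10^{-6}$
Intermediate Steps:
$O = -162$ ($O = \left(-122 - 22\right) - 18 = -144 - 18 = -162$)
$R{\left(v,q \right)} = 841$
$j{\left(I \right)} = 475 + \frac{1}{47 + I}$ ($j{\left(I \right)} = \frac{1}{I + 47} - -475 = \frac{1}{47 + I} + 475 = 475 + \frac{1}{47 + I}$)
$\frac{1}{j{\left(-492 \right)} R{\left(356,O \right)}} = \frac{1}{\frac{22326 + 475 \left(-492\right)}{47 - 492} \cdot 841} = \frac{1}{\frac{1}{-445} \left(22326 - 233700\right)} \frac{1}{841} = \frac{1}{\left(- \frac{1}{445}\right) \left(-211374\right)} \frac{1}{841} = \frac{1}{\frac{211374}{445}} \cdot \frac{1}{841} = \frac{445}{211374} \cdot \frac{1}{841} = \frac{445}{177765534}$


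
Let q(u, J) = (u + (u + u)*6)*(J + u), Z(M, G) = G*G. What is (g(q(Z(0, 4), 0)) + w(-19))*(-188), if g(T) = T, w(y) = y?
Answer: -622092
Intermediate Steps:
Z(M, G) = G²
q(u, J) = 13*u*(J + u) (q(u, J) = (u + (2*u)*6)*(J + u) = (u + 12*u)*(J + u) = (13*u)*(J + u) = 13*u*(J + u))
(g(q(Z(0, 4), 0)) + w(-19))*(-188) = (13*4²*(0 + 4²) - 19)*(-188) = (13*16*(0 + 16) - 19)*(-188) = (13*16*16 - 19)*(-188) = (3328 - 19)*(-188) = 3309*(-188) = -622092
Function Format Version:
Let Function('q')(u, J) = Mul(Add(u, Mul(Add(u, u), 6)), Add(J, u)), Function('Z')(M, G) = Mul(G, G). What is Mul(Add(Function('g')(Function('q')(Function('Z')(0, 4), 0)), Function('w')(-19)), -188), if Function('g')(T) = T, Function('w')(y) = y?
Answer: -622092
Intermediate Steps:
Function('Z')(M, G) = Pow(G, 2)
Function('q')(u, J) = Mul(13, u, Add(J, u)) (Function('q')(u, J) = Mul(Add(u, Mul(Mul(2, u), 6)), Add(J, u)) = Mul(Add(u, Mul(12, u)), Add(J, u)) = Mul(Mul(13, u), Add(J, u)) = Mul(13, u, Add(J, u)))
Mul(Add(Function('g')(Function('q')(Function('Z')(0, 4), 0)), Function('w')(-19)), -188) = Mul(Add(Mul(13, Pow(4, 2), Add(0, Pow(4, 2))), -19), -188) = Mul(Add(Mul(13, 16, Add(0, 16)), -19), -188) = Mul(Add(Mul(13, 16, 16), -19), -188) = Mul(Add(3328, -19), -188) = Mul(3309, -188) = -622092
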